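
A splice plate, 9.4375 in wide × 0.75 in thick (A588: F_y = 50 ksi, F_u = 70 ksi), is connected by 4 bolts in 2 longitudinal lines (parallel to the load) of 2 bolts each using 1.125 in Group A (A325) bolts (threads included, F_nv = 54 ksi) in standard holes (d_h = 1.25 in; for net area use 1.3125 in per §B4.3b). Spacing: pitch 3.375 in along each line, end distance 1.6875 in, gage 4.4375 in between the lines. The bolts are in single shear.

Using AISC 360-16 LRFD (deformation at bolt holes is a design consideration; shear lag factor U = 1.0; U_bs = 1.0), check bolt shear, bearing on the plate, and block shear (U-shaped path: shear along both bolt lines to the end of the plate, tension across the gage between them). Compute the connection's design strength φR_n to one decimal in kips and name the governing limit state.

161.0 kips (bolt shear governs)

Bolt shear: A_b = π(1.125)²/4 = 0.99402 in². φR_n = 0.75 × 54 × 0.99402 × 4 × 1 = 161.0 kips.
Bearing (0.75 in plate, F_u = 70 ksi): end bolts L_c = 1.6875 − 1.25/2 = 1.0625, R_n = min(1.2×1.0625×0.75×70, 2.4×1.125×0.75×70) = 66.938 kips/bolt; interior L_c = 3.375 − 1.25 = 2.125, R_n = 133.88 kips/bolt. φR_n = 0.75 × (2×66.938 + 2×133.88) = 301.2 kips.
Block shear: shear path 2×[1.6875+1×3.375] = 2×5.0625 in, A_gv = 7.5938, A_nv = 2×(5.0625 − 1.5×1.3125)×0.75 = 4.6406 in²; tension across gage: (4.4375 − 1×1.3125)×0.75 = 2.3438 in². R_n = min(0.6×70×4.6406, 0.6×50×7.5938) + 1.0×70×2.3438 = min(194.91, 227.81) + 164.07 = 358.98 kips. φR_n = 0.75 × 358.98 = 269.2 kips.
Governing: min(161.0, 301.2, 269.2) = 161.0 kips → bolt shear.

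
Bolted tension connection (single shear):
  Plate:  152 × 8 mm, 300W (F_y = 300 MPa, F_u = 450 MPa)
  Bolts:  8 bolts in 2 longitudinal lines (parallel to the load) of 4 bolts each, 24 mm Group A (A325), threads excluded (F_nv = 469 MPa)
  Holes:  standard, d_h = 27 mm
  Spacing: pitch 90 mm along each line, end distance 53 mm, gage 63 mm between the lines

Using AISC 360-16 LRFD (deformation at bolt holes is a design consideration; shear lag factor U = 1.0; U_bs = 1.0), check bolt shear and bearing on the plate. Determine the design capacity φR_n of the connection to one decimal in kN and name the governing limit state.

Bolt shear: A_b = π(24)²/4 = 452.39 mm². φR_n = 0.75 × 469 × 452.39 × 8 × 1 = 1273.0 kN.
Bearing (8 mm plate, F_u = 450 MPa): end bolts L_c = 53 − 27/2 = 39.5, R_n = min(1.2×39.5×8×450, 2.4×24×8×450) = 170.64 kN/bolt; interior L_c = 90 − 27 = 63, R_n = 207.36 kN/bolt. φR_n = 0.75 × (2×170.64 + 6×207.36) = 1189.1 kN.
Governing: min(1273.0, 1189.1) = 1189.1 kN → bearing.

1189.1 kN (bearing governs)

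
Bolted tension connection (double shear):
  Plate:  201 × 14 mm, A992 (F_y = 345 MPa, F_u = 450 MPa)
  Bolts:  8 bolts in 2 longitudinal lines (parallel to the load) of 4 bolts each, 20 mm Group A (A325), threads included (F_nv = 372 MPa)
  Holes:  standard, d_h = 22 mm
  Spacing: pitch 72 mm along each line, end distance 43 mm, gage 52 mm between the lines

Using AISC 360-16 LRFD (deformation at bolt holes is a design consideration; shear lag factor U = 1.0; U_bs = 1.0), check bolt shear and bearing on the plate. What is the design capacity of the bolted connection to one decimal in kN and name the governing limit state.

1402.4 kN (bolt shear governs)

Bolt shear: A_b = π(20)²/4 = 314.16 mm². φR_n = 0.75 × 372 × 314.16 × 8 × 2 = 1402.4 kN.
Bearing (14 mm plate, F_u = 450 MPa): end bolts L_c = 43 − 22/2 = 32, R_n = min(1.2×32×14×450, 2.4×20×14×450) = 241.92 kN/bolt; interior L_c = 72 − 22 = 50, R_n = 302.4 kN/bolt. φR_n = 0.75 × (2×241.92 + 6×302.4) = 1723.7 kN.
Governing: min(1402.4, 1723.7) = 1402.4 kN → bolt shear.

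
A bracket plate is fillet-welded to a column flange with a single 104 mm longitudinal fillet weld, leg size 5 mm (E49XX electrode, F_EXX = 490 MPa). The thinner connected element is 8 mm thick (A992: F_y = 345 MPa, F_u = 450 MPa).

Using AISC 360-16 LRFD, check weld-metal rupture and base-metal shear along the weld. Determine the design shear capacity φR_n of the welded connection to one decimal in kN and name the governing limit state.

Weld metal: throat = 0.707×5 = 3.535 mm, L = 104 mm. φR_n = 0.75 × 0.6 × 490 × 3.535 × 104 = 81.1 kN.
Base metal shear (8 mm plate): yield φR_n = 1.0×0.6×345×8×104 = 172.2 kN; rupture φR_n = 0.75×0.6×450×8×104 = 168.5 kN; take 168.5 kN (rupture).
Governing: min(81.1, 168.5) = 81.1 kN → weld metal.

81.1 kN (weld metal governs)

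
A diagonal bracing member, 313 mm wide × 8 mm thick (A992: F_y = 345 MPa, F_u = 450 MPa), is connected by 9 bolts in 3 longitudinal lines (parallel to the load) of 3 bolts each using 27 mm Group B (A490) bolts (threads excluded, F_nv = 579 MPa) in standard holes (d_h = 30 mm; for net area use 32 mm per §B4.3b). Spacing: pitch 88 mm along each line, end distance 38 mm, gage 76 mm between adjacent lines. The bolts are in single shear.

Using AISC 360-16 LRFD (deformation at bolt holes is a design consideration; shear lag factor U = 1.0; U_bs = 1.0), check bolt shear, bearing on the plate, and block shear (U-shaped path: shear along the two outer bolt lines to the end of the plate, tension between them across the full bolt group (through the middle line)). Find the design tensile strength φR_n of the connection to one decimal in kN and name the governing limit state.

Bolt shear: A_b = π(27)²/4 = 572.56 mm². φR_n = 0.75 × 579 × 572.56 × 9 × 1 = 2237.7 kN.
Bearing (8 mm plate, F_u = 450 MPa): end bolts L_c = 38 − 30/2 = 23, R_n = min(1.2×23×8×450, 2.4×27×8×450) = 99.36 kN/bolt; interior L_c = 88 − 30 = 58, R_n = 233.28 kN/bolt. φR_n = 0.75 × (3×99.36 + 6×233.28) = 1273.3 kN.
Block shear: shear path 2×[38+2×88] = 2×214 mm, A_gv = 3424, A_nv = 2×(214 − 2.5×32)×8 = 2144 mm²; tension across gage: (152 − 2×32)×8 = 704 mm². R_n = min(0.6×450×2144, 0.6×345×3424) + 1.0×450×704 = min(578.88, 708.77) + 316.8 = 895.68 kN. φR_n = 0.75 × 895.68 = 671.8 kN.
Governing: min(2237.7, 1273.3, 671.8) = 671.8 kN → block shear.

671.8 kN (block shear governs)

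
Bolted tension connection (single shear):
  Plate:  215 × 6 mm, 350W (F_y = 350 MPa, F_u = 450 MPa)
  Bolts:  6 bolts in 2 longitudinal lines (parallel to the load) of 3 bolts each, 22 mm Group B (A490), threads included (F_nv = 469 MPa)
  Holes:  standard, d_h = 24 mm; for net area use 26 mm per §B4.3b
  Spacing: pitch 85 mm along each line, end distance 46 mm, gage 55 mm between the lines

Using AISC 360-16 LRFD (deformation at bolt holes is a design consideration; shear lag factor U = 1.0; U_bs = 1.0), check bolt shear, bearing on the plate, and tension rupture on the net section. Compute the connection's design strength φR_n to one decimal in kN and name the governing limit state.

330.1 kN (net-section rupture governs)

Bolt shear: A_b = π(22)²/4 = 380.13 mm². φR_n = 0.75 × 469 × 380.13 × 6 × 1 = 802.3 kN.
Bearing (6 mm plate, F_u = 450 MPa): end bolts L_c = 46 − 24/2 = 34, R_n = min(1.2×34×6×450, 2.4×22×6×450) = 110.16 kN/bolt; interior L_c = 85 − 24 = 61, R_n = 142.56 kN/bolt. φR_n = 0.75 × (2×110.16 + 4×142.56) = 592.9 kN.
Tension rupture (net): A_n = (215 − 2×26)×6 = 978 mm² (U = 1.0, A_e = A_n). φR_n = 0.75 × 450 × 978 = 330.1 kN.
Governing: min(802.3, 592.9, 330.1) = 330.1 kN → net-section rupture.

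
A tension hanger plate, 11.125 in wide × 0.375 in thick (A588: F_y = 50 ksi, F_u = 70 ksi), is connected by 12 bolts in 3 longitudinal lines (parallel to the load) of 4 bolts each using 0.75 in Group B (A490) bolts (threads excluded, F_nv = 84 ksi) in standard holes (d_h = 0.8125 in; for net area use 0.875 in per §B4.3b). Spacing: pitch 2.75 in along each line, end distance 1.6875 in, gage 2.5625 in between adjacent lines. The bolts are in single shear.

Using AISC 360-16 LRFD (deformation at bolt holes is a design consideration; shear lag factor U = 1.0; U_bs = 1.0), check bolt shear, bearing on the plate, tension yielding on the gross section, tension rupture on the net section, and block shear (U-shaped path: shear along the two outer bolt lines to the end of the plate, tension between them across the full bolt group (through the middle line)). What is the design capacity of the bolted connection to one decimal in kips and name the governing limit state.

Bolt shear: A_b = π(0.75)²/4 = 0.44179 in². φR_n = 0.75 × 84 × 0.44179 × 12 × 1 = 334.0 kips.
Bearing (0.375 in plate, F_u = 70 ksi): end bolts L_c = 1.6875 − 0.8125/2 = 1.28125, R_n = min(1.2×1.28125×0.375×70, 2.4×0.75×0.375×70) = 40.359 kips/bolt; interior L_c = 2.75 − 0.8125 = 1.9375, R_n = 47.25 kips/bolt. φR_n = 0.75 × (3×40.359 + 9×47.25) = 409.7 kips.
Tension yield (gross): A_g = 11.125×0.375 = 4.1719 in². φR_n = 0.90 × 50 × 4.1719 = 187.7 kips.
Tension rupture (net): A_n = (11.125 − 3×0.875)×0.375 = 3.1875 in² (U = 1.0, A_e = A_n). φR_n = 0.75 × 70 × 3.1875 = 167.3 kips.
Block shear: shear path 2×[1.6875+3×2.75] = 2×9.9375 in, A_gv = 7.4531, A_nv = 2×(9.9375 − 3.5×0.875)×0.375 = 5.1563 in²; tension across gage: (5.125 − 2×0.875)×0.375 = 1.2656 in². R_n = min(0.6×70×5.1563, 0.6×50×7.4531) + 1.0×70×1.2656 = min(216.56, 223.59) + 88.592 = 305.15 kips. φR_n = 0.75 × 305.15 = 228.9 kips.
Governing: min(334.0, 409.7, 187.7, 167.3, 228.9) = 167.3 kips → net-section rupture.

167.3 kips (net-section rupture governs)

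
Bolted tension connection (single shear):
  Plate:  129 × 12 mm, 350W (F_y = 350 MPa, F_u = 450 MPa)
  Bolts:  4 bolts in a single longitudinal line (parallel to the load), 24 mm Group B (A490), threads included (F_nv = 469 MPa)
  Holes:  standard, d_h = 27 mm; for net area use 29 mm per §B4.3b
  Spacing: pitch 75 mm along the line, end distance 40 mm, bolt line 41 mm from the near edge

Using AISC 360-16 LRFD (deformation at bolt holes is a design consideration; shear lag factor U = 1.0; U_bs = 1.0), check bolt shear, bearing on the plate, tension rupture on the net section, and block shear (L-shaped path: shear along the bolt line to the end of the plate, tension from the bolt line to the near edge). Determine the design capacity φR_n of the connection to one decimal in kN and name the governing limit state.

Bolt shear: A_b = π(24)²/4 = 452.39 mm². φR_n = 0.75 × 469 × 452.39 × 4 × 1 = 636.5 kN.
Bearing (12 mm plate, F_u = 450 MPa): end bolts L_c = 40 − 27/2 = 26.5, R_n = min(1.2×26.5×12×450, 2.4×24×12×450) = 171.72 kN/bolt; interior L_c = 75 − 27 = 48, R_n = 311.04 kN/bolt. φR_n = 0.75 × (1×171.72 + 3×311.04) = 828.6 kN.
Tension rupture (net): A_n = (129 − 1×29)×12 = 1200 mm² (U = 1.0, A_e = A_n). φR_n = 0.75 × 450 × 1200 = 405.0 kN.
Block shear: shear path 1×[40+3×75] = 1×265 mm, A_gv = 3180, A_nv = 1×(265 − 3.5×29)×12 = 1962 mm²; tension to near edge: (41 − 0.5×29)×12 = 318 mm². R_n = min(0.6×450×1962, 0.6×350×3180) + 1.0×450×318 = min(529.74, 667.8) + 143.1 = 672.84 kN. φR_n = 0.75 × 672.84 = 504.6 kN.
Governing: min(636.5, 828.6, 405.0, 504.6) = 405.0 kN → net-section rupture.

405.0 kN (net-section rupture governs)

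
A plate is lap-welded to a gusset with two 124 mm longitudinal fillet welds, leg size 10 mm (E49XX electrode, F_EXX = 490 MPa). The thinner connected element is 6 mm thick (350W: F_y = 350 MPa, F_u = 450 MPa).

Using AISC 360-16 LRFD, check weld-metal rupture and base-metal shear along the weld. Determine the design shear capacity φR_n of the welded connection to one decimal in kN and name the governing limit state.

301.3 kN (base-metal shear governs)

Weld metal: throat = 0.707×10 = 7.07 mm, L = 2×124 = 248 mm. φR_n = 0.75 × 0.6 × 490 × 7.07 × 248 = 386.6 kN.
Base metal shear (6 mm plate): yield φR_n = 1.0×0.6×350×6×248 = 312.5 kN; rupture φR_n = 0.75×0.6×450×6×248 = 301.3 kN; take 301.3 kN (rupture).
Governing: min(386.6, 301.3) = 301.3 kN → base-metal shear.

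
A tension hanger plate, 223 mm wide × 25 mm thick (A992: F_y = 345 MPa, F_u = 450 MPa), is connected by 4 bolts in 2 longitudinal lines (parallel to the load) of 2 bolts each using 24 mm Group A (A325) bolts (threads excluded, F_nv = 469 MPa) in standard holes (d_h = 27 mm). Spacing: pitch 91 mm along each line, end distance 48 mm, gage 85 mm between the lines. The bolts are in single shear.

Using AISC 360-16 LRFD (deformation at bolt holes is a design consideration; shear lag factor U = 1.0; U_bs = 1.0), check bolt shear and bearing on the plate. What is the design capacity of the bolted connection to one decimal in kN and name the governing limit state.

Bolt shear: A_b = π(24)²/4 = 452.39 mm². φR_n = 0.75 × 469 × 452.39 × 4 × 1 = 636.5 kN.
Bearing (25 mm plate, F_u = 450 MPa): end bolts L_c = 48 − 27/2 = 34.5, R_n = min(1.2×34.5×25×450, 2.4×24×25×450) = 465.75 kN/bolt; interior L_c = 91 − 27 = 64, R_n = 648 kN/bolt. φR_n = 0.75 × (2×465.75 + 2×648) = 1670.6 kN.
Governing: min(636.5, 1670.6) = 636.5 kN → bolt shear.

636.5 kN (bolt shear governs)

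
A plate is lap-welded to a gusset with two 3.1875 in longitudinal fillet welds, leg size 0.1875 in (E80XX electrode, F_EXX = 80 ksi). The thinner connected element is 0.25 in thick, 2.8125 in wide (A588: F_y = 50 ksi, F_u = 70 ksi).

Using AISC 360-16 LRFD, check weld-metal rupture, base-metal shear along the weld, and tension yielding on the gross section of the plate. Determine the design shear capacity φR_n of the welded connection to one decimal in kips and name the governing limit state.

Weld metal: throat = 0.707×0.1875 = 0.13256 in, L = 2×3.1875 = 6.375 in. φR_n = 0.75 × 0.6 × 80 × 0.13256 × 6.375 = 30.4 kips.
Base metal shear (0.25 in plate): yield φR_n = 1.0×0.6×50×0.25×6.375 = 47.8 kips; rupture φR_n = 0.75×0.6×70×0.25×6.375 = 50.2 kips; take 47.8 kips (yield).
Tension yield (gross): A_g = 2.8125×0.25 = 0.70313 in². φR_n = 0.90 × 50 × 0.70313 = 31.6 kips.
Governing: min(30.4, 47.8, 31.6) = 30.4 kips → weld metal.

30.4 kips (weld metal governs)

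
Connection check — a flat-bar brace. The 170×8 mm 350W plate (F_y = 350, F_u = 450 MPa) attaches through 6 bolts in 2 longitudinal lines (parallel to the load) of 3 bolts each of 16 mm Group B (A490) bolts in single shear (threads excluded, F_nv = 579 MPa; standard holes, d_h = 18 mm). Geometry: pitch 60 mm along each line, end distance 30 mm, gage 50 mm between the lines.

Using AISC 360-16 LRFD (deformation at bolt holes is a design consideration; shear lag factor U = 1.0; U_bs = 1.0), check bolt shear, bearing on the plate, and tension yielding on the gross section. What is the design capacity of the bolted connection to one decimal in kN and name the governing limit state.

Bolt shear: A_b = π(16)²/4 = 201.06 mm². φR_n = 0.75 × 579 × 201.06 × 6 × 1 = 523.9 kN.
Bearing (8 mm plate, F_u = 450 MPa): end bolts L_c = 30 − 18/2 = 21, R_n = min(1.2×21×8×450, 2.4×16×8×450) = 90.72 kN/bolt; interior L_c = 60 − 18 = 42, R_n = 138.24 kN/bolt. φR_n = 0.75 × (2×90.72 + 4×138.24) = 550.8 kN.
Tension yield (gross): A_g = 170×8 = 1360 mm². φR_n = 0.90 × 350 × 1360 = 428.4 kN.
Governing: min(523.9, 550.8, 428.4) = 428.4 kN → gross-section yield.

428.4 kN (gross-section yield governs)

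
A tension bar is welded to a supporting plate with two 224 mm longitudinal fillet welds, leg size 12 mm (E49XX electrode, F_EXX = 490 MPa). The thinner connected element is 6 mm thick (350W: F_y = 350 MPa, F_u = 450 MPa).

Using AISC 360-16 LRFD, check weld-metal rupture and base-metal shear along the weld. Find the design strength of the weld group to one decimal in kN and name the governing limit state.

Weld metal: throat = 0.707×12 = 8.484 mm, L = 2×224 = 448 mm. φR_n = 0.75 × 0.6 × 490 × 8.484 × 448 = 838.1 kN.
Base metal shear (6 mm plate): yield φR_n = 1.0×0.6×350×6×448 = 564.5 kN; rupture φR_n = 0.75×0.6×450×6×448 = 544.3 kN; take 544.3 kN (rupture).
Governing: min(838.1, 544.3) = 544.3 kN → base-metal shear.

544.3 kN (base-metal shear governs)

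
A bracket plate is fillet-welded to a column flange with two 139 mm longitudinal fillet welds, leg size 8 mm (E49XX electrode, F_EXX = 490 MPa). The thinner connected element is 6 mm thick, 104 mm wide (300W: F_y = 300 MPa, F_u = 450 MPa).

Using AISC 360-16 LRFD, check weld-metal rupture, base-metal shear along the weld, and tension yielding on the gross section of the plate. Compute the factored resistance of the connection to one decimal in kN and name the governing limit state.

168.5 kN (gross-section yield governs)

Weld metal: throat = 0.707×8 = 5.656 mm, L = 2×139 = 278 mm. φR_n = 0.75 × 0.6 × 490 × 5.656 × 278 = 346.7 kN.
Base metal shear (6 mm plate): yield φR_n = 1.0×0.6×300×6×278 = 300.2 kN; rupture φR_n = 0.75×0.6×450×6×278 = 337.8 kN; take 300.2 kN (yield).
Tension yield (gross): A_g = 104×6 = 624 mm². φR_n = 0.90 × 300 × 624 = 168.5 kN.
Governing: min(346.7, 300.2, 168.5) = 168.5 kN → gross-section yield.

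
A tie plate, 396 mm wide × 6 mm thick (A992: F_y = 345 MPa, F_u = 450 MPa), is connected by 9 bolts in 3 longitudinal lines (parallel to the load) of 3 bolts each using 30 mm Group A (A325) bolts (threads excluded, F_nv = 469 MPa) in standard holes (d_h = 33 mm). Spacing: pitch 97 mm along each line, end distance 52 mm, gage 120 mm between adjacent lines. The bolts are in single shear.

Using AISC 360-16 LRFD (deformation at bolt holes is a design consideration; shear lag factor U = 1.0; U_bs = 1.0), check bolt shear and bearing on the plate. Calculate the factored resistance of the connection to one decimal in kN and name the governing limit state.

1133.6 kN (bearing governs)

Bolt shear: A_b = π(30)²/4 = 706.86 mm². φR_n = 0.75 × 469 × 706.86 × 9 × 1 = 2237.7 kN.
Bearing (6 mm plate, F_u = 450 MPa): end bolts L_c = 52 − 33/2 = 35.5, R_n = min(1.2×35.5×6×450, 2.4×30×6×450) = 115.02 kN/bolt; interior L_c = 97 − 33 = 64, R_n = 194.4 kN/bolt. φR_n = 0.75 × (3×115.02 + 6×194.4) = 1133.6 kN.
Governing: min(2237.7, 1133.6) = 1133.6 kN → bearing.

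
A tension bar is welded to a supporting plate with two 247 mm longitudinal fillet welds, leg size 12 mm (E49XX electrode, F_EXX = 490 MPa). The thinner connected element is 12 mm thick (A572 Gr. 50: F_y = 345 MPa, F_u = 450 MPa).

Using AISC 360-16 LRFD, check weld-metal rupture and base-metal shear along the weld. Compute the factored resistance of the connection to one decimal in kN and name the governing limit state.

924.1 kN (weld metal governs)

Weld metal: throat = 0.707×12 = 8.484 mm, L = 2×247 = 494 mm. φR_n = 0.75 × 0.6 × 490 × 8.484 × 494 = 924.1 kN.
Base metal shear (12 mm plate): yield φR_n = 1.0×0.6×345×12×494 = 1227.1 kN; rupture φR_n = 0.75×0.6×450×12×494 = 1200.4 kN; take 1200.4 kN (rupture).
Governing: min(924.1, 1200.4) = 924.1 kN → weld metal.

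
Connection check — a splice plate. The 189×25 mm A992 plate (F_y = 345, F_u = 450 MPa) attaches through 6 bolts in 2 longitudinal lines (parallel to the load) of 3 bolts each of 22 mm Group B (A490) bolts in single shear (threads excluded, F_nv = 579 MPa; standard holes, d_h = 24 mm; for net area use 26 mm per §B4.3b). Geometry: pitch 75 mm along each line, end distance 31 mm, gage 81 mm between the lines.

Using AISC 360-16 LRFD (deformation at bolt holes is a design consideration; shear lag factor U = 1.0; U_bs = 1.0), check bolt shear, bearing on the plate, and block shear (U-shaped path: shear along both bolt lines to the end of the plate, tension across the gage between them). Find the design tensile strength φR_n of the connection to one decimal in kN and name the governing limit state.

990.4 kN (bolt shear governs)

Bolt shear: A_b = π(22)²/4 = 380.13 mm². φR_n = 0.75 × 579 × 380.13 × 6 × 1 = 990.4 kN.
Bearing (25 mm plate, F_u = 450 MPa): end bolts L_c = 31 − 24/2 = 19, R_n = min(1.2×19×25×450, 2.4×22×25×450) = 256.5 kN/bolt; interior L_c = 75 − 24 = 51, R_n = 594 kN/bolt. φR_n = 0.75 × (2×256.5 + 4×594) = 2166.8 kN.
Block shear: shear path 2×[31+2×75] = 2×181 mm, A_gv = 9050, A_nv = 2×(181 − 2.5×26)×25 = 5800 mm²; tension across gage: (81 − 1×26)×25 = 1375 mm². R_n = min(0.6×450×5800, 0.6×345×9050) + 1.0×450×1375 = min(1566, 1873.4) + 618.75 = 2184.8 kN. φR_n = 0.75 × 2184.8 = 1638.6 kN.
Governing: min(990.4, 2166.8, 1638.6) = 990.4 kN → bolt shear.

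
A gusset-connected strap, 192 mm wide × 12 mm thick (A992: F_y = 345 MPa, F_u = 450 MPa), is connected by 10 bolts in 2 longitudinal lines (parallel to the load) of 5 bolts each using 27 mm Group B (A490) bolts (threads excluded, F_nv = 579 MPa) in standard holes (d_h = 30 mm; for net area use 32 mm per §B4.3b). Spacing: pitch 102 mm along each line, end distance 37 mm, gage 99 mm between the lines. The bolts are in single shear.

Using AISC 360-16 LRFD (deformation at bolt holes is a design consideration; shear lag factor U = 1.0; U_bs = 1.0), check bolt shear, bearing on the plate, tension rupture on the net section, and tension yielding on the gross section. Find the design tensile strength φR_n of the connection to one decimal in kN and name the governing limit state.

518.4 kN (net-section rupture governs)

Bolt shear: A_b = π(27)²/4 = 572.56 mm². φR_n = 0.75 × 579 × 572.56 × 10 × 1 = 2486.3 kN.
Bearing (12 mm plate, F_u = 450 MPa): end bolts L_c = 37 − 30/2 = 22, R_n = min(1.2×22×12×450, 2.4×27×12×450) = 142.56 kN/bolt; interior L_c = 102 − 30 = 72, R_n = 349.92 kN/bolt. φR_n = 0.75 × (2×142.56 + 8×349.92) = 2313.4 kN.
Tension rupture (net): A_n = (192 − 2×32)×12 = 1536 mm² (U = 1.0, A_e = A_n). φR_n = 0.75 × 450 × 1536 = 518.4 kN.
Tension yield (gross): A_g = 192×12 = 2304 mm². φR_n = 0.90 × 345 × 2304 = 715.4 kN.
Governing: min(2486.3, 2313.4, 518.4, 715.4) = 518.4 kN → net-section rupture.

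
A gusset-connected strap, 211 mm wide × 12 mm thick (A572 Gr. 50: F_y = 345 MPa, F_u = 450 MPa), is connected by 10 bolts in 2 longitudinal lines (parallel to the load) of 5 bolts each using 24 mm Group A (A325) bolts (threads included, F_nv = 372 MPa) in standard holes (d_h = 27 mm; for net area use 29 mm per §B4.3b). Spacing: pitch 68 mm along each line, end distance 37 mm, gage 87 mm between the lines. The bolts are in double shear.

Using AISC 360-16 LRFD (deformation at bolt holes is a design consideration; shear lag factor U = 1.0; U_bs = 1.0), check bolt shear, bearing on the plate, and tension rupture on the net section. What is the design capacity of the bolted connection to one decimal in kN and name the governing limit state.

619.7 kN (net-section rupture governs)

Bolt shear: A_b = π(24)²/4 = 452.39 mm². φR_n = 0.75 × 372 × 452.39 × 10 × 2 = 2524.3 kN.
Bearing (12 mm plate, F_u = 450 MPa): end bolts L_c = 37 − 27/2 = 23.5, R_n = min(1.2×23.5×12×450, 2.4×24×12×450) = 152.28 kN/bolt; interior L_c = 68 − 27 = 41, R_n = 265.68 kN/bolt. φR_n = 0.75 × (2×152.28 + 8×265.68) = 1822.5 kN.
Tension rupture (net): A_n = (211 − 2×29)×12 = 1836 mm² (U = 1.0, A_e = A_n). φR_n = 0.75 × 450 × 1836 = 619.7 kN.
Governing: min(2524.3, 1822.5, 619.7) = 619.7 kN → net-section rupture.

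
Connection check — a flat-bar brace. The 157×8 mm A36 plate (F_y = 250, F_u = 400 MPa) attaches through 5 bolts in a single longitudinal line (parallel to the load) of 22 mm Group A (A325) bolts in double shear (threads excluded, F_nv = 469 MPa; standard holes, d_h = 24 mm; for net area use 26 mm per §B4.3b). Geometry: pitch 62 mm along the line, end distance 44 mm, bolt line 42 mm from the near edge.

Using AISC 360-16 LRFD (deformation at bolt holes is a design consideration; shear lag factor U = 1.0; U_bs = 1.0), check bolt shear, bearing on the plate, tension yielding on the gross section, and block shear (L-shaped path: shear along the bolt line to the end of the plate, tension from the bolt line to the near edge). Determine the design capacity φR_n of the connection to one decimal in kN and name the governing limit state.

282.6 kN (gross-section yield governs)

Bolt shear: A_b = π(22)²/4 = 380.13 mm². φR_n = 0.75 × 469 × 380.13 × 5 × 2 = 1337.1 kN.
Bearing (8 mm plate, F_u = 400 MPa): end bolts L_c = 44 − 24/2 = 32, R_n = min(1.2×32×8×400, 2.4×22×8×400) = 122.88 kN/bolt; interior L_c = 62 − 24 = 38, R_n = 145.92 kN/bolt. φR_n = 0.75 × (1×122.88 + 4×145.92) = 529.9 kN.
Tension yield (gross): A_g = 157×8 = 1256 mm². φR_n = 0.90 × 250 × 1256 = 282.6 kN.
Block shear: shear path 1×[44+4×62] = 1×292 mm, A_gv = 2336, A_nv = 1×(292 − 4.5×26)×8 = 1400 mm²; tension to near edge: (42 − 0.5×26)×8 = 232 mm². R_n = min(0.6×400×1400, 0.6×250×2336) + 1.0×400×232 = min(336, 350.4) + 92.8 = 428.8 kN. φR_n = 0.75 × 428.8 = 321.6 kN.
Governing: min(1337.1, 529.9, 282.6, 321.6) = 282.6 kN → gross-section yield.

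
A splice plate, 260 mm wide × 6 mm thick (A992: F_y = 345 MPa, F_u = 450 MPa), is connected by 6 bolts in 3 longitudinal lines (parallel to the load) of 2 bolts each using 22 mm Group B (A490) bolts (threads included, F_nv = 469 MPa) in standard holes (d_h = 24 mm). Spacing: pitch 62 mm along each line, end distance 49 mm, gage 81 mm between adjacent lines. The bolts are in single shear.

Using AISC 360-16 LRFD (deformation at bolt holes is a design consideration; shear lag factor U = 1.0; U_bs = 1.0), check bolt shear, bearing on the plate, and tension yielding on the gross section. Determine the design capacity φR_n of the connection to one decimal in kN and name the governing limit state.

Bolt shear: A_b = π(22)²/4 = 380.13 mm². φR_n = 0.75 × 469 × 380.13 × 6 × 1 = 802.3 kN.
Bearing (6 mm plate, F_u = 450 MPa): end bolts L_c = 49 − 24/2 = 37, R_n = min(1.2×37×6×450, 2.4×22×6×450) = 119.88 kN/bolt; interior L_c = 62 − 24 = 38, R_n = 123.12 kN/bolt. φR_n = 0.75 × (3×119.88 + 3×123.12) = 546.8 kN.
Tension yield (gross): A_g = 260×6 = 1560 mm². φR_n = 0.90 × 345 × 1560 = 484.4 kN.
Governing: min(802.3, 546.8, 484.4) = 484.4 kN → gross-section yield.

484.4 kN (gross-section yield governs)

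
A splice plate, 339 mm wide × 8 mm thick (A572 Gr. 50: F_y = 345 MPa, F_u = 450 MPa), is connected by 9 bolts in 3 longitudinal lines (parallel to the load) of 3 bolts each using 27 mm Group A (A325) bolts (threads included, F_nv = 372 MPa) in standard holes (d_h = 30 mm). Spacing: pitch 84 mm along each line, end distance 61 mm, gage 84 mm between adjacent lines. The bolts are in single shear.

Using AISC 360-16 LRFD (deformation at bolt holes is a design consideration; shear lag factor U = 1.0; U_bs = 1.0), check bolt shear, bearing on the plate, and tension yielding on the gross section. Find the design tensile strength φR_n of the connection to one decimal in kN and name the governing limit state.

842.1 kN (gross-section yield governs)

Bolt shear: A_b = π(27)²/4 = 572.56 mm². φR_n = 0.75 × 372 × 572.56 × 9 × 1 = 1437.7 kN.
Bearing (8 mm plate, F_u = 450 MPa): end bolts L_c = 61 − 30/2 = 46, R_n = min(1.2×46×8×450, 2.4×27×8×450) = 198.72 kN/bolt; interior L_c = 84 − 30 = 54, R_n = 233.28 kN/bolt. φR_n = 0.75 × (3×198.72 + 6×233.28) = 1496.9 kN.
Tension yield (gross): A_g = 339×8 = 2712 mm². φR_n = 0.90 × 345 × 2712 = 842.1 kN.
Governing: min(1437.7, 1496.9, 842.1) = 842.1 kN → gross-section yield.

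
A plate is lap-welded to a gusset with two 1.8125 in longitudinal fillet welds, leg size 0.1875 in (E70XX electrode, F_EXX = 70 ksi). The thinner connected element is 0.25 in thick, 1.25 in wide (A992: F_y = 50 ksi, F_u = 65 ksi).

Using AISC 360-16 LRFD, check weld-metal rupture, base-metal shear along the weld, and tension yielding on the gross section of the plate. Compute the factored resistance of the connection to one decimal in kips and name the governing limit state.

Weld metal: throat = 0.707×0.1875 = 0.13256 in, L = 2×1.8125 = 3.625 in. φR_n = 0.75 × 0.6 × 70 × 0.13256 × 3.625 = 15.1 kips.
Base metal shear (0.25 in plate): yield φR_n = 1.0×0.6×50×0.25×3.625 = 27.2 kips; rupture φR_n = 0.75×0.6×65×0.25×3.625 = 26.5 kips; take 26.5 kips (rupture).
Tension yield (gross): A_g = 1.25×0.25 = 0.3125 in². φR_n = 0.90 × 50 × 0.3125 = 14.1 kips.
Governing: min(15.1, 26.5, 14.1) = 14.1 kips → gross-section yield.

14.1 kips (gross-section yield governs)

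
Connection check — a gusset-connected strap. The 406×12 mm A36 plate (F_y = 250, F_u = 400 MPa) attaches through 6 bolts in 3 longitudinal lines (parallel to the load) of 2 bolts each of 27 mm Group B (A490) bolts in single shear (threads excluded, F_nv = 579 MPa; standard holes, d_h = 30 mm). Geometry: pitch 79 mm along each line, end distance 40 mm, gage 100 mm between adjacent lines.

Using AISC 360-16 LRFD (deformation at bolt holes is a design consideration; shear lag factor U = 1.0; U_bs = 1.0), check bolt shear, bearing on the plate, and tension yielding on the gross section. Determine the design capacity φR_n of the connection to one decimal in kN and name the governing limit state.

Bolt shear: A_b = π(27)²/4 = 572.56 mm². φR_n = 0.75 × 579 × 572.56 × 6 × 1 = 1491.8 kN.
Bearing (12 mm plate, F_u = 400 MPa): end bolts L_c = 40 − 30/2 = 25, R_n = min(1.2×25×12×400, 2.4×27×12×400) = 144 kN/bolt; interior L_c = 79 − 30 = 49, R_n = 282.24 kN/bolt. φR_n = 0.75 × (3×144 + 3×282.24) = 959.0 kN.
Tension yield (gross): A_g = 406×12 = 4872 mm². φR_n = 0.90 × 250 × 4872 = 1096.2 kN.
Governing: min(1491.8, 959.0, 1096.2) = 959.0 kN → bearing.

959.0 kN (bearing governs)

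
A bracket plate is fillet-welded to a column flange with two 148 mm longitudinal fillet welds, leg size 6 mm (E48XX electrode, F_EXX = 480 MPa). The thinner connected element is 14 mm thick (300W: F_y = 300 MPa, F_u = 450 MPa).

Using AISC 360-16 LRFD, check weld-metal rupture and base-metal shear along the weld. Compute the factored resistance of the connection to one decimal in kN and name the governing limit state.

Weld metal: throat = 0.707×6 = 4.242 mm, L = 2×148 = 296 mm. φR_n = 0.75 × 0.6 × 480 × 4.242 × 296 = 271.2 kN.
Base metal shear (14 mm plate): yield φR_n = 1.0×0.6×300×14×296 = 745.9 kN; rupture φR_n = 0.75×0.6×450×14×296 = 839.2 kN; take 745.9 kN (yield).
Governing: min(271.2, 745.9) = 271.2 kN → weld metal.

271.2 kN (weld metal governs)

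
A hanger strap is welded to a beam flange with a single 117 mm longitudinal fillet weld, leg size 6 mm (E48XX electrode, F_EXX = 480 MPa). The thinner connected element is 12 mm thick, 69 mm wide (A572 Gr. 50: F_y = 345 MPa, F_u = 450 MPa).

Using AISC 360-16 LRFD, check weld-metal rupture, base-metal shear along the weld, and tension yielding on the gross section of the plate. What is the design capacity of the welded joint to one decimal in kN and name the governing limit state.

Weld metal: throat = 0.707×6 = 4.242 mm, L = 117 mm. φR_n = 0.75 × 0.6 × 480 × 4.242 × 117 = 107.2 kN.
Base metal shear (12 mm plate): yield φR_n = 1.0×0.6×345×12×117 = 290.6 kN; rupture φR_n = 0.75×0.6×450×12×117 = 284.3 kN; take 284.3 kN (rupture).
Tension yield (gross): A_g = 69×12 = 828 mm². φR_n = 0.90 × 345 × 828 = 257.1 kN.
Governing: min(107.2, 284.3, 257.1) = 107.2 kN → weld metal.

107.2 kN (weld metal governs)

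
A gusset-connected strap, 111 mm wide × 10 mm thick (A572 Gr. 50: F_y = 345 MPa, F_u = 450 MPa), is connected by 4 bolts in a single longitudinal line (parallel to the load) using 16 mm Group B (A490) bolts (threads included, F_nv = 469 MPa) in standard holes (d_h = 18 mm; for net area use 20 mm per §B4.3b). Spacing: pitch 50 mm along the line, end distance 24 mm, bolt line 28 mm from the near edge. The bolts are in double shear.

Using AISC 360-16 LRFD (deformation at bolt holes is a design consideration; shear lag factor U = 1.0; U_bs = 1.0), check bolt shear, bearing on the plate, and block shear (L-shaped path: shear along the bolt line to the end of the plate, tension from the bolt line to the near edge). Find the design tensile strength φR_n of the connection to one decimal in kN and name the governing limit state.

Bolt shear: A_b = π(16)²/4 = 201.06 mm². φR_n = 0.75 × 469 × 201.06 × 4 × 2 = 565.8 kN.
Bearing (10 mm plate, F_u = 450 MPa): end bolts L_c = 24 − 18/2 = 15, R_n = min(1.2×15×10×450, 2.4×16×10×450) = 81 kN/bolt; interior L_c = 50 − 18 = 32, R_n = 172.8 kN/bolt. φR_n = 0.75 × (1×81 + 3×172.8) = 449.6 kN.
Block shear: shear path 1×[24+3×50] = 1×174 mm, A_gv = 1740, A_nv = 1×(174 − 3.5×20)×10 = 1040 mm²; tension to near edge: (28 − 0.5×20)×10 = 180 mm². R_n = min(0.6×450×1040, 0.6×345×1740) + 1.0×450×180 = min(280.8, 360.18) + 81 = 361.8 kN. φR_n = 0.75 × 361.8 = 271.4 kN.
Governing: min(565.8, 449.6, 271.4) = 271.4 kN → block shear.

271.4 kN (block shear governs)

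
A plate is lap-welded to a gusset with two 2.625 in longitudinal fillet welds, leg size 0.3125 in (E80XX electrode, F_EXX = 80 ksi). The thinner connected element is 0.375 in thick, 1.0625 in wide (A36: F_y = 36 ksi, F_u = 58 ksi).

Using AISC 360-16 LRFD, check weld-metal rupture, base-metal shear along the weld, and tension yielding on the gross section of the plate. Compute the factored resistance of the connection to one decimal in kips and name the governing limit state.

Weld metal: throat = 0.707×0.3125 = 0.22094 in, L = 2×2.625 = 5.25 in. φR_n = 0.75 × 0.6 × 80 × 0.22094 × 5.25 = 41.8 kips.
Base metal shear (0.375 in plate): yield φR_n = 1.0×0.6×36×0.375×5.25 = 42.5 kips; rupture φR_n = 0.75×0.6×58×0.375×5.25 = 51.4 kips; take 42.5 kips (yield).
Tension yield (gross): A_g = 1.0625×0.375 = 0.39844 in². φR_n = 0.90 × 36 × 0.39844 = 12.9 kips.
Governing: min(41.8, 42.5, 12.9) = 12.9 kips → gross-section yield.

12.9 kips (gross-section yield governs)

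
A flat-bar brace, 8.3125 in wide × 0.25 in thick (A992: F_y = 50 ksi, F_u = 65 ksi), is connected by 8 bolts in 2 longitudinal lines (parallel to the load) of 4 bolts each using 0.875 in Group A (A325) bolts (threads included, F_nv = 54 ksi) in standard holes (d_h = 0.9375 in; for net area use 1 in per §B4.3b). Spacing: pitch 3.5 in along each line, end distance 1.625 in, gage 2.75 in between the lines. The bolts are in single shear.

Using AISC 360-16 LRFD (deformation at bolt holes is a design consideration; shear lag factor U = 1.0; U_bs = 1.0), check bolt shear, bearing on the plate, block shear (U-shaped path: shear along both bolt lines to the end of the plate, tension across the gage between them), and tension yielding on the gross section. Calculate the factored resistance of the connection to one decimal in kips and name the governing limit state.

93.5 kips (gross-section yield governs)

Bolt shear: A_b = π(0.875)²/4 = 0.60132 in². φR_n = 0.75 × 54 × 0.60132 × 8 × 1 = 194.8 kips.
Bearing (0.25 in plate, F_u = 65 ksi): end bolts L_c = 1.625 − 0.9375/2 = 1.15625, R_n = min(1.2×1.15625×0.25×65, 2.4×0.875×0.25×65) = 22.547 kips/bolt; interior L_c = 3.5 − 0.9375 = 2.5625, R_n = 34.125 kips/bolt. φR_n = 0.75 × (2×22.547 + 6×34.125) = 187.4 kips.
Block shear: shear path 2×[1.625+3×3.5] = 2×12.125 in, A_gv = 6.0625, A_nv = 2×(12.125 − 3.5×1)×0.25 = 4.3125 in²; tension across gage: (2.75 − 1×1)×0.25 = 0.4375 in². R_n = min(0.6×65×4.3125, 0.6×50×6.0625) + 1.0×65×0.4375 = min(168.19, 181.88) + 28.438 = 196.63 kips. φR_n = 0.75 × 196.63 = 147.5 kips.
Tension yield (gross): A_g = 8.3125×0.25 = 2.0781 in². φR_n = 0.90 × 50 × 2.0781 = 93.5 kips.
Governing: min(194.8, 187.4, 147.5, 93.5) = 93.5 kips → gross-section yield.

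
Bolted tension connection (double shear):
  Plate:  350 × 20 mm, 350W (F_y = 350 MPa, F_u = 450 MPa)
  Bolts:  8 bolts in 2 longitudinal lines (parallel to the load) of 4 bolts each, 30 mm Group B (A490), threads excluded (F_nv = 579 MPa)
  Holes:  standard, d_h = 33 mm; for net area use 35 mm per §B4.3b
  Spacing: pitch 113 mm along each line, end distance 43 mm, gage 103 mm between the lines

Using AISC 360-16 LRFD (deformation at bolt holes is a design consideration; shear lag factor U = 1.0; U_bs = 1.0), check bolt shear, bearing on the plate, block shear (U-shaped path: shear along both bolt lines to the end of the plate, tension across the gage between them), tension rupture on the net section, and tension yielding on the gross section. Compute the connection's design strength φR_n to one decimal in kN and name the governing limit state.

1890.0 kN (net-section rupture governs)

Bolt shear: A_b = π(30)²/4 = 706.86 mm². φR_n = 0.75 × 579 × 706.86 × 8 × 2 = 4911.3 kN.
Bearing (20 mm plate, F_u = 450 MPa): end bolts L_c = 43 − 33/2 = 26.5, R_n = min(1.2×26.5×20×450, 2.4×30×20×450) = 286.2 kN/bolt; interior L_c = 113 − 33 = 80, R_n = 648 kN/bolt. φR_n = 0.75 × (2×286.2 + 6×648) = 3345.3 kN.
Block shear: shear path 2×[43+3×113] = 2×382 mm, A_gv = 15280, A_nv = 2×(382 − 3.5×35)×20 = 10380 mm²; tension across gage: (103 − 1×35)×20 = 1360 mm². R_n = min(0.6×450×10380, 0.6×350×15280) + 1.0×450×1360 = min(2802.6, 3208.8) + 612 = 3414.6 kN. φR_n = 0.75 × 3414.6 = 2561.0 kN.
Tension rupture (net): A_n = (350 − 2×35)×20 = 5600 mm² (U = 1.0, A_e = A_n). φR_n = 0.75 × 450 × 5600 = 1890.0 kN.
Tension yield (gross): A_g = 350×20 = 7000 mm². φR_n = 0.90 × 350 × 7000 = 2205.0 kN.
Governing: min(4911.3, 3345.3, 2561.0, 1890.0, 2205.0) = 1890.0 kN → net-section rupture.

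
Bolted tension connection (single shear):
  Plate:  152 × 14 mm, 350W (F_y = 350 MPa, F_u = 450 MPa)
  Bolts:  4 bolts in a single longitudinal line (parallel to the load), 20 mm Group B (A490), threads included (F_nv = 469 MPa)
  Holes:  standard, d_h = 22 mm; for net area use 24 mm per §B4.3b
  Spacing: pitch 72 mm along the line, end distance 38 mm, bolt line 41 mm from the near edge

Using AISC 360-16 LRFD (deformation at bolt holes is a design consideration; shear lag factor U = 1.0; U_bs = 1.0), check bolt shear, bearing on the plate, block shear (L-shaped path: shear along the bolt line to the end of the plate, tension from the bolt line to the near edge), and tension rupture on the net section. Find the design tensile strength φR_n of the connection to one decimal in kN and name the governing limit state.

Bolt shear: A_b = π(20)²/4 = 314.16 mm². φR_n = 0.75 × 469 × 314.16 × 4 × 1 = 442.0 kN.
Bearing (14 mm plate, F_u = 450 MPa): end bolts L_c = 38 − 22/2 = 27, R_n = min(1.2×27×14×450, 2.4×20×14×450) = 204.12 kN/bolt; interior L_c = 72 − 22 = 50, R_n = 302.4 kN/bolt. φR_n = 0.75 × (1×204.12 + 3×302.4) = 833.5 kN.
Block shear: shear path 1×[38+3×72] = 1×254 mm, A_gv = 3556, A_nv = 1×(254 − 3.5×24)×14 = 2380 mm²; tension to near edge: (41 − 0.5×24)×14 = 406 mm². R_n = min(0.6×450×2380, 0.6×350×3556) + 1.0×450×406 = min(642.6, 746.76) + 182.7 = 825.3 kN. φR_n = 0.75 × 825.3 = 619.0 kN.
Tension rupture (net): A_n = (152 − 1×24)×14 = 1792 mm² (U = 1.0, A_e = A_n). φR_n = 0.75 × 450 × 1792 = 604.8 kN.
Governing: min(442.0, 833.5, 619.0, 604.8) = 442.0 kN → bolt shear.

442.0 kN (bolt shear governs)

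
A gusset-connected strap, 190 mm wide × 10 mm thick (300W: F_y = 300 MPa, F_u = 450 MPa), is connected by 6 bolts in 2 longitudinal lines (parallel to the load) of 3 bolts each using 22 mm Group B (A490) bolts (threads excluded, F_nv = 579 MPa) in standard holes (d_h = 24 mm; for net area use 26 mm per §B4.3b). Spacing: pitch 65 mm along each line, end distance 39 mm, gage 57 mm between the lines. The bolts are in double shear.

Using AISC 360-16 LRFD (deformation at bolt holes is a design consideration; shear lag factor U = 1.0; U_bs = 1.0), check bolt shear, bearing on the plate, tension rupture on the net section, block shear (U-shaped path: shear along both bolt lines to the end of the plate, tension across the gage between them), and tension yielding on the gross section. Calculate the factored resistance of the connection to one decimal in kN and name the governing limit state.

Bolt shear: A_b = π(22)²/4 = 380.13 mm². φR_n = 0.75 × 579 × 380.13 × 6 × 2 = 1980.9 kN.
Bearing (10 mm plate, F_u = 450 MPa): end bolts L_c = 39 − 24/2 = 27, R_n = min(1.2×27×10×450, 2.4×22×10×450) = 145.8 kN/bolt; interior L_c = 65 − 24 = 41, R_n = 221.4 kN/bolt. φR_n = 0.75 × (2×145.8 + 4×221.4) = 882.9 kN.
Tension rupture (net): A_n = (190 − 2×26)×10 = 1380 mm² (U = 1.0, A_e = A_n). φR_n = 0.75 × 450 × 1380 = 465.8 kN.
Block shear: shear path 2×[39+2×65] = 2×169 mm, A_gv = 3380, A_nv = 2×(169 − 2.5×26)×10 = 2080 mm²; tension across gage: (57 − 1×26)×10 = 310 mm². R_n = min(0.6×450×2080, 0.6×300×3380) + 1.0×450×310 = min(561.6, 608.4) + 139.5 = 701.1 kN. φR_n = 0.75 × 701.1 = 525.8 kN.
Tension yield (gross): A_g = 190×10 = 1900 mm². φR_n = 0.90 × 300 × 1900 = 513.0 kN.
Governing: min(1980.9, 882.9, 465.8, 525.8, 513.0) = 465.8 kN → net-section rupture.

465.8 kN (net-section rupture governs)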